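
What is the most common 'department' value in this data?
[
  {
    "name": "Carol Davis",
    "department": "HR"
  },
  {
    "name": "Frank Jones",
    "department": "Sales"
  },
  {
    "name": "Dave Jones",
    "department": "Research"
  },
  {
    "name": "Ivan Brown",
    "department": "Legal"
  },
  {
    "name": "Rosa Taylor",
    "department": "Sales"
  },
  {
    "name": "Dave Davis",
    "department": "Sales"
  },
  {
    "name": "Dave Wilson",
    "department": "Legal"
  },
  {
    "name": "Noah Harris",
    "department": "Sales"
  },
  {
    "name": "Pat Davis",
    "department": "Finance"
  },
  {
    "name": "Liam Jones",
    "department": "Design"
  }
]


Counting 'department' values across 10 records:

  Sales: 4 ####
  Legal: 2 ##
  HR: 1 #
  Research: 1 #
  Finance: 1 #
  Design: 1 #

Most common: Sales (4 times)

Sales (4 times)


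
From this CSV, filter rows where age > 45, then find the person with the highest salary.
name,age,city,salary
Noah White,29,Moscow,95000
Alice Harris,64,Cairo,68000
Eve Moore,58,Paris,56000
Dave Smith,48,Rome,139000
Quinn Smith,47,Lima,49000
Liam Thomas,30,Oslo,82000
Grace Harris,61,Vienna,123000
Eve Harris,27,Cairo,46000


Filter: age > 45
Sort by: salary (descending)

Filtered records (5):
  Dave Smith, age 48, salary $139000
  Grace Harris, age 61, salary $123000
  Alice Harris, age 64, salary $68000
  Eve Moore, age 58, salary $56000
  Quinn Smith, age 47, salary $49000

Highest salary: Dave Smith ($139000)

Dave Smith


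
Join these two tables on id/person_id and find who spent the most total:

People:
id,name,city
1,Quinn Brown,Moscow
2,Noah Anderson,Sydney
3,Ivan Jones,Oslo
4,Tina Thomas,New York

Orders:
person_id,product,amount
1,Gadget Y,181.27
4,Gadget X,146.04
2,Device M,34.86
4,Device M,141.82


Join on: people.id = orders.person_id

Joined rows:
  Quinn Brown (Moscow) bought Gadget Y for $181.27
  Tina Thomas (New York) bought Gadget X for $146.04
  Noah Anderson (Sydney) bought Device M for $34.86
  Tina Thomas (New York) bought Device M for $141.82

Total per person:
  Tina Thomas: $287.86
  Quinn Brown: $181.27
  Noah Anderson: $34.86

Top spender: Tina Thomas ($287.86)

Tina Thomas ($287.86)


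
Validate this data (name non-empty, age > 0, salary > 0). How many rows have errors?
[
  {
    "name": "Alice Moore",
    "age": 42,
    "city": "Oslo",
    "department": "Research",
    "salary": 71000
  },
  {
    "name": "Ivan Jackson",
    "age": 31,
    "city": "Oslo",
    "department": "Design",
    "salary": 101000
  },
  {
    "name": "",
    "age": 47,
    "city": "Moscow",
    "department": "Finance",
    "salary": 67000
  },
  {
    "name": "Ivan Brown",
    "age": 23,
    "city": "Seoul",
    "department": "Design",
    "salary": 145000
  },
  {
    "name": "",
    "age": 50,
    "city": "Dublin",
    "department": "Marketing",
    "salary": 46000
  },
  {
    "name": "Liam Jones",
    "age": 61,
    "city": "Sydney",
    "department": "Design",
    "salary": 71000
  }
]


Validating 6 records:
Rules: name non-empty, age > 0, salary > 0

  Row 1 (Alice Moore): OK
  Row 2 (Ivan Jackson): OK
  Row 3 (???): empty name
  Row 4 (Ivan Brown): OK
  Row 5 (???): empty name
  Row 6 (Liam Jones): OK

Total errors: 2

2 errors


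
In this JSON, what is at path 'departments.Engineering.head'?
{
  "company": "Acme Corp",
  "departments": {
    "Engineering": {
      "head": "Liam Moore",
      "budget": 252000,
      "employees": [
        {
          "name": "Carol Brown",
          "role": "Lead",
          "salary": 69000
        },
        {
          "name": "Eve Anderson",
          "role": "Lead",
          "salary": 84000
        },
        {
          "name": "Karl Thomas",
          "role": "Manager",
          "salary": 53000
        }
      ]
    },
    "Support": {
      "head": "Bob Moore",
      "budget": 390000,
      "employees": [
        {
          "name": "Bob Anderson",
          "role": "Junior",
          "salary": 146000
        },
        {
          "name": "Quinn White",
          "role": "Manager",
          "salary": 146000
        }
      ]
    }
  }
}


Path: departments.Engineering.head

Navigate:
  -> departments
  -> Engineering
  -> head = 'Liam Moore'

Liam Moore


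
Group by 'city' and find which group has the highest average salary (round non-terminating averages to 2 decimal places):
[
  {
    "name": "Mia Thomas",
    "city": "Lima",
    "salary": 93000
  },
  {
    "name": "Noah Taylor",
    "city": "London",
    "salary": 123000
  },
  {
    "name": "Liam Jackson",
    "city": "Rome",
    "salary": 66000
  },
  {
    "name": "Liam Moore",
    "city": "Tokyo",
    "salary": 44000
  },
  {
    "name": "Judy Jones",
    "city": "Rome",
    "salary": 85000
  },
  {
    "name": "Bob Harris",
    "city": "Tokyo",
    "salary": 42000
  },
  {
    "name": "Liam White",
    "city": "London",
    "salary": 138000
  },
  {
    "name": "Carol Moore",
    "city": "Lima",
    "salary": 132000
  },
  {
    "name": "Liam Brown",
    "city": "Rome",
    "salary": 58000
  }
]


Group by: city

Groups:
  Lima: 2 people, avg salary = 225000/2 = $112500
  London: 2 people, avg salary = 261000/2 = $130500
  Rome: 3 people, avg salary = 209000/3 ≈ $69666.67
  Tokyo: 2 people, avg salary = 86000/2 = $43000

Highest average salary: London ($130500)

London ($130500)


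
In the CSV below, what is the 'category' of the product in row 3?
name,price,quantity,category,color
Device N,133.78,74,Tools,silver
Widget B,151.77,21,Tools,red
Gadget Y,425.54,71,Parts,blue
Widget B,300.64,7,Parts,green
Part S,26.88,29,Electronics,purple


Query: Row 3 ('Gadget Y'), column 'category'
Value: Parts

Parts


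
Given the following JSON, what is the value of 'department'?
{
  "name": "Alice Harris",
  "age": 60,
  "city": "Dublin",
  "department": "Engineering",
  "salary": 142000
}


Looking up field 'department'
Value: Engineering

Engineering


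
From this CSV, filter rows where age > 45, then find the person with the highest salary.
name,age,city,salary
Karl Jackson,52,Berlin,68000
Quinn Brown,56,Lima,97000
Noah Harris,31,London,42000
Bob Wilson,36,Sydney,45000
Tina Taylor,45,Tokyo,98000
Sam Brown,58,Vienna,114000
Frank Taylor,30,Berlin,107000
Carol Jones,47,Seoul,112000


Filter: age > 45
Sort by: salary (descending)

Filtered records (4):
  Sam Brown, age 58, salary $114000
  Carol Jones, age 47, salary $112000
  Quinn Brown, age 56, salary $97000
  Karl Jackson, age 52, salary $68000

Highest salary: Sam Brown ($114000)

Sam Brown


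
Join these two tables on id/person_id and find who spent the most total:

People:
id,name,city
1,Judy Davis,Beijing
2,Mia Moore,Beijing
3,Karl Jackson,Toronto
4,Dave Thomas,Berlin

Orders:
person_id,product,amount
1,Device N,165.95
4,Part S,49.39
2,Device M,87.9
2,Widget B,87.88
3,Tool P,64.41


Join on: people.id = orders.person_id

Joined rows:
  Judy Davis (Beijing) bought Device N for $165.95
  Dave Thomas (Berlin) bought Part S for $49.39
  Mia Moore (Beijing) bought Device M for $87.9
  Mia Moore (Beijing) bought Widget B for $87.88
  Karl Jackson (Toronto) bought Tool P for $64.41

Total per person:
  Mia Moore: $175.78
  Judy Davis: $165.95
  Karl Jackson: $64.41
  Dave Thomas: $49.39

Top spender: Mia Moore ($175.78)

Mia Moore ($175.78)


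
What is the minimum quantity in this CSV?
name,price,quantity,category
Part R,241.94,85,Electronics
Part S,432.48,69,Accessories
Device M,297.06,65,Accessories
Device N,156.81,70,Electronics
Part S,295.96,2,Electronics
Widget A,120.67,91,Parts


Computing minimum quantity:
Values: [85, 69, 65, 70, 2, 91]
Min = 2

2


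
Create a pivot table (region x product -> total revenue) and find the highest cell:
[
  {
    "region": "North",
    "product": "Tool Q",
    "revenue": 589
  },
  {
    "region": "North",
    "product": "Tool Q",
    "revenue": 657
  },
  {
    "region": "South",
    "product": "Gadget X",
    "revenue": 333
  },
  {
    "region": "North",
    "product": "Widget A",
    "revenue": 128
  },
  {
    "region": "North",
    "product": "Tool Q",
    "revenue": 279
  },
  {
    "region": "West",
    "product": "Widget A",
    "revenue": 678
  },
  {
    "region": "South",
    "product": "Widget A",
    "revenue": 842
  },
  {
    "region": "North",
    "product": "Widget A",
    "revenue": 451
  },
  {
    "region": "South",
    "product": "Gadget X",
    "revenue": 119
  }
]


Pivot: region (rows) x product (columns) -> total revenue

     Gadget X      Tool Q        Widget A    
North            0          1525           579  
South          452             0           842  
West             0             0           678  

Highest: North / Tool Q = $1525

North / Tool Q = $1525


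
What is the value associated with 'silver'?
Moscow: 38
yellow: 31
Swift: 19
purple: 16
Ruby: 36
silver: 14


Looking up key 'silver'
Value: 14

14


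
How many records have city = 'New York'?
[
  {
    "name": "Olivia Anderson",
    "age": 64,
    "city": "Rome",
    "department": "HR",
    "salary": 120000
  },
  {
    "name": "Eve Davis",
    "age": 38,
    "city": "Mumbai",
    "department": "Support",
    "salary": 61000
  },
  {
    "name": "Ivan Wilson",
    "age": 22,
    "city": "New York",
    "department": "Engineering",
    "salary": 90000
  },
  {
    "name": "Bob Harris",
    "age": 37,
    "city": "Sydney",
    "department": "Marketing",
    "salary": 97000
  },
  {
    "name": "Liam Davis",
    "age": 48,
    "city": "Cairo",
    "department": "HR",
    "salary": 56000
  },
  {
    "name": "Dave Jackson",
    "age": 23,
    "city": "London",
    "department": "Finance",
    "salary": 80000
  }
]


Data: 6 records
Condition: city = 'New York'

Checking each record:
  Olivia Anderson: Rome
  Eve Davis: Mumbai
  Ivan Wilson: New York MATCH
  Bob Harris: Sydney
  Liam Davis: Cairo
  Dave Jackson: London

Count: 1

1


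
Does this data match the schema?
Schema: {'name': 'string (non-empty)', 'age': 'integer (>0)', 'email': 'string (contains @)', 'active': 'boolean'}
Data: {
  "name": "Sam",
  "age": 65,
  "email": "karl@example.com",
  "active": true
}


Validating each field against schema:
  name: OK (non-empty string)
  age: OK (positive integer)
  email: OK (string with @)
  active: OK (boolean)

Result: VALID

VALID


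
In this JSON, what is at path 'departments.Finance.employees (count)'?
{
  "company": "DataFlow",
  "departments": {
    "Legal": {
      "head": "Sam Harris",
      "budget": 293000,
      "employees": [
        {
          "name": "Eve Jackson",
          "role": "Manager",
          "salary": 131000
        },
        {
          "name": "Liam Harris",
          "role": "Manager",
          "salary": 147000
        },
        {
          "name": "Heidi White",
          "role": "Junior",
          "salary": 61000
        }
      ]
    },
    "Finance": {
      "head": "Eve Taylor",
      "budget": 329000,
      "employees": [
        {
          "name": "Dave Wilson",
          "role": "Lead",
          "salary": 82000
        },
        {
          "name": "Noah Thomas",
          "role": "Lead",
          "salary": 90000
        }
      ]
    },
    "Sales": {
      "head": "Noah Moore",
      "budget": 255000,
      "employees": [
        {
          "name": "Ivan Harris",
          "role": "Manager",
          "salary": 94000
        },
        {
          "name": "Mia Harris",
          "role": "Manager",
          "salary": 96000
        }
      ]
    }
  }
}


Path: departments.Finance.employees (count)

Navigate:
  -> departments
  -> Finance
  -> employees (array, length 2)

2


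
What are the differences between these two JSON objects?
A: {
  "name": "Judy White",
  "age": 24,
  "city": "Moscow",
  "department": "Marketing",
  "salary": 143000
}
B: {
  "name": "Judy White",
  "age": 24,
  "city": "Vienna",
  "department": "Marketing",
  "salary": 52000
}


Comparing each field (in key order):
  name: same
  age: same
  city: DIFFERENT
  department: same
  salary: DIFFERENT
Differences:
  city: Moscow -> Vienna
  salary: 143000 -> 52000

2 field(s) changed

2 changes: city, salary


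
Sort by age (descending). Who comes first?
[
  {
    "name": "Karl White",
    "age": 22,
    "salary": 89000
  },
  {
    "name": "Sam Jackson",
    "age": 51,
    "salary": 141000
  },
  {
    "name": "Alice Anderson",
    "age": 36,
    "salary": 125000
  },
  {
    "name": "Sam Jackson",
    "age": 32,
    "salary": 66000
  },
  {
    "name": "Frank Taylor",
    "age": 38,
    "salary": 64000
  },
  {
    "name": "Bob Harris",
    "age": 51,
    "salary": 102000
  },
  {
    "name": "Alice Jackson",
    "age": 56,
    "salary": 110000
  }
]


Sort by: age (descending)

Sorted order:
  1. Alice Jackson (age = 56)
  2. Sam Jackson (age = 51)
  3. Bob Harris (age = 51)
  4. Frank Taylor (age = 38)
  5. Alice Anderson (age = 36)
  6. Sam Jackson (age = 32)
  7. Karl White (age = 22)

First: Alice Jackson

Alice Jackson


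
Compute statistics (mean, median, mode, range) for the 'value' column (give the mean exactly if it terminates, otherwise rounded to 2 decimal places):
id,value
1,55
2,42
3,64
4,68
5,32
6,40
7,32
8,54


Data: [55, 42, 64, 68, 32, 40, 32, 54]
Count: 8
Sum: 387
Mean: 387/8 = 48.375
Sorted: [32, 32, 40, 42, 54, 55, 64, 68]
Median: 48.0
Mode: 32 (2 times)
Range: 68 - 32 = 36
Min: 32, Max: 68

mean=48.375, median=48.0, mode=32, range=36


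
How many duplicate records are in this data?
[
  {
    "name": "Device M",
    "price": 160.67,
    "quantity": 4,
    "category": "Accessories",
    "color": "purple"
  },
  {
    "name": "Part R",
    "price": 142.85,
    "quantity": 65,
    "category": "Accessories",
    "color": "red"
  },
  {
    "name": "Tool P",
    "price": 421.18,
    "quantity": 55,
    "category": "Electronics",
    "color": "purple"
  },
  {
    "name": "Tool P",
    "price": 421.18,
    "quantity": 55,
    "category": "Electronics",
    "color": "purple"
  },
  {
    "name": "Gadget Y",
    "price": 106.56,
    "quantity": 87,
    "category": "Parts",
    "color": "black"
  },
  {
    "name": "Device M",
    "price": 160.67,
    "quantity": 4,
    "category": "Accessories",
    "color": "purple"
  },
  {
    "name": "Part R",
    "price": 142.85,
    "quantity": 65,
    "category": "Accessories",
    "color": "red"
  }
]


Checking 7 records for duplicates:

  Row 1: Device M ($160.67, qty 4)
  Row 2: Part R ($142.85, qty 65)
  Row 3: Tool P ($421.18, qty 55)
  Row 4: Tool P ($421.18, qty 55) <-- DUPLICATE
  Row 5: Gadget Y ($106.56, qty 87)
  Row 6: Device M ($160.67, qty 4) <-- DUPLICATE
  Row 7: Part R ($142.85, qty 65) <-- DUPLICATE

Duplicates found: 3
Unique records: 4

3 duplicates, 4 unique


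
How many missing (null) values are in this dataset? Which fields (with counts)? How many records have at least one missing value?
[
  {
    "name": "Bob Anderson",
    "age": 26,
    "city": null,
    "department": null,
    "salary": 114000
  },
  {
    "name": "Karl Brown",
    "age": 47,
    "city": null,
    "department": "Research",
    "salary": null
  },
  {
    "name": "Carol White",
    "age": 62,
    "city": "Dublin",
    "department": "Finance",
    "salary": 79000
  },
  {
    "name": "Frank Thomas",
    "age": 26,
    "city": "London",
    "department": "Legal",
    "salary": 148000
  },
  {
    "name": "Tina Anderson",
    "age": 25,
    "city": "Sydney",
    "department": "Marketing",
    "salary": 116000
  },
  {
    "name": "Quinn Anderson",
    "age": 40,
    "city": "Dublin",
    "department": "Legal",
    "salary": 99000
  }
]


Checking for missing (null) values in 6 records:

  Bob Anderson: city, department
  Karl Brown: city, salary
  Carol White: complete
  Frank Thomas: complete
  Tina Anderson: complete
  Quinn Anderson: complete

Per field:
  name: 0 missing
  age: 0 missing
  city: 2 missing
  department: 1 missing
  salary: 1 missing

Total missing values: 4
Records with any missing: 2

4 missing values (city: 2, department: 1, salary: 1); 2 incomplete records


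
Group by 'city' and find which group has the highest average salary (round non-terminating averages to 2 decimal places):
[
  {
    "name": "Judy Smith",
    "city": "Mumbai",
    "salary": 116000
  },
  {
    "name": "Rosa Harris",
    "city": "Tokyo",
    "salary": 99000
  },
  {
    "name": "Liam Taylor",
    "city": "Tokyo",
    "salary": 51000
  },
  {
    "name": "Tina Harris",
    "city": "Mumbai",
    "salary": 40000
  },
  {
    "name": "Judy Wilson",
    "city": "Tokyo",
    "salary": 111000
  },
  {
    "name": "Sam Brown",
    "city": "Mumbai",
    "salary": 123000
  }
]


Group by: city

Groups:
  Mumbai: 3 people, avg salary = 279000/3 = $93000
  Tokyo: 3 people, avg salary = 261000/3 = $87000

Highest average salary: Mumbai ($93000)

Mumbai ($93000)


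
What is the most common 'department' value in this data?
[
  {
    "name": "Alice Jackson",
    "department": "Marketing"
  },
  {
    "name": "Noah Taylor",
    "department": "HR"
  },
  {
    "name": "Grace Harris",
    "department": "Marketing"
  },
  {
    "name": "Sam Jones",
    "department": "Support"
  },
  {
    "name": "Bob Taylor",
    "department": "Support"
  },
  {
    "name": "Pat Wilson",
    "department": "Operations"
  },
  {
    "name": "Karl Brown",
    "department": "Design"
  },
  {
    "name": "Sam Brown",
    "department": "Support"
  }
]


Counting 'department' values across 8 records:

  Support: 3 ###
  Marketing: 2 ##
  HR: 1 #
  Operations: 1 #
  Design: 1 #

Most common: Support (3 times)

Support (3 times)


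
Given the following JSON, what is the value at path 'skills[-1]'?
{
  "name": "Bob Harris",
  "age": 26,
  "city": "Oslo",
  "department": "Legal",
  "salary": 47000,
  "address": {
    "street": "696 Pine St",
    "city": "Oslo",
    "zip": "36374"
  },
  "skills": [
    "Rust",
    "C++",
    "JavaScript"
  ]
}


Query: skills[-1]
Path: skills -> last element
Value: JavaScript

JavaScript


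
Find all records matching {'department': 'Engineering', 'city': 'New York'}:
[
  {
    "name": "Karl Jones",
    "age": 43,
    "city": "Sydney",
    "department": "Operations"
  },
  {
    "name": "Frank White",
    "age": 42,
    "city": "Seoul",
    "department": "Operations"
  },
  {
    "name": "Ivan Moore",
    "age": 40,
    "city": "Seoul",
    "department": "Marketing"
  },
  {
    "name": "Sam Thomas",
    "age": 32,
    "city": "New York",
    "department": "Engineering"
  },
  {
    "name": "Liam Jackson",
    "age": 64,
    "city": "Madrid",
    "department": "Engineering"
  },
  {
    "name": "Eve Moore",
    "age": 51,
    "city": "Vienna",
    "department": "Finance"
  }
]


Search criteria: {'department': 'Engineering', 'city': 'New York'}

Checking 6 records:
  Karl Jones: {department: Operations, city: Sydney}
  Frank White: {department: Operations, city: Seoul}
  Ivan Moore: {department: Marketing, city: Seoul}
  Sam Thomas: {department: Engineering, city: New York} <-- MATCH
  Liam Jackson: {department: Engineering, city: Madrid}
  Eve Moore: {department: Finance, city: Vienna}

Matches: ["Sam Thomas"]

["Sam Thomas"]


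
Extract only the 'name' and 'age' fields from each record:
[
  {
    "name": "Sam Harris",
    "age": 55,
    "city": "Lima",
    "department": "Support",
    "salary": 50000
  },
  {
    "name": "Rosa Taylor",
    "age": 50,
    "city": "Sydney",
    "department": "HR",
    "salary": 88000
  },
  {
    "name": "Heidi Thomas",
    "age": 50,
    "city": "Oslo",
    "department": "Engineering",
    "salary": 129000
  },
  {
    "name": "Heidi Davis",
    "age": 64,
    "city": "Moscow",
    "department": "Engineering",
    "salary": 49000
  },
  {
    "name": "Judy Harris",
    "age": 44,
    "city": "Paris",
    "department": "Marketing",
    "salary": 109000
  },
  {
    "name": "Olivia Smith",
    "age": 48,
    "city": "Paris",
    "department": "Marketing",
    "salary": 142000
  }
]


Original: 6 records with fields: name, age, city, department, salary
Keep: ['name', 'age']
Drop: ['city', 'department', 'salary']
Result: 6 records, 2 fields each

[
  {
    "name": "Sam Harris",
    "age": 55
  },
  {
    "name": "Rosa Taylor",
    "age": 50
  },
  {
    "name": "Heidi Thomas",
    "age": 50
  },
  {
    "name": "Heidi Davis",
    "age": 64
  },
  {
    "name": "Judy Harris",
    "age": 44
  },
  {
    "name": "Olivia Smith",
    "age": 48
  }
]


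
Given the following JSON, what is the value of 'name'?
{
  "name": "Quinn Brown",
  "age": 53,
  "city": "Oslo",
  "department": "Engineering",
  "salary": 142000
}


Looking up field 'name'
Value: Quinn Brown

Quinn Brown


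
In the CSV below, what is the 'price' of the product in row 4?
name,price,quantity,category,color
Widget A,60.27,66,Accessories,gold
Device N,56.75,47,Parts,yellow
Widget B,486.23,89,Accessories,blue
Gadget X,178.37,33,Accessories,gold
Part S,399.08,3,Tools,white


Query: Row 4 ('Gadget X'), column 'price'
Value: 178.37

178.37


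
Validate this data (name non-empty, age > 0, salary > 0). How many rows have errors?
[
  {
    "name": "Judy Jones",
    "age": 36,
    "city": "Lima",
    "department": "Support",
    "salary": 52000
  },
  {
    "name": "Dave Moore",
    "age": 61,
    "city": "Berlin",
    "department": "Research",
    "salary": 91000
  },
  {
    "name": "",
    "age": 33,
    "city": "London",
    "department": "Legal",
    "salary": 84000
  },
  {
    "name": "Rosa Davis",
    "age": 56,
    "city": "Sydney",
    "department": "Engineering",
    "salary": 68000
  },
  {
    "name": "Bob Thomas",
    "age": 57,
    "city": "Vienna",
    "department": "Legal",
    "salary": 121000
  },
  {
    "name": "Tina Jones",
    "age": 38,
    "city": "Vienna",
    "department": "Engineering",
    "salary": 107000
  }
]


Validating 6 records:
Rules: name non-empty, age > 0, salary > 0

  Row 1 (Judy Jones): OK
  Row 2 (Dave Moore): OK
  Row 3 (???): empty name
  Row 4 (Rosa Davis): OK
  Row 5 (Bob Thomas): OK
  Row 6 (Tina Jones): OK

Total errors: 1

1 errors


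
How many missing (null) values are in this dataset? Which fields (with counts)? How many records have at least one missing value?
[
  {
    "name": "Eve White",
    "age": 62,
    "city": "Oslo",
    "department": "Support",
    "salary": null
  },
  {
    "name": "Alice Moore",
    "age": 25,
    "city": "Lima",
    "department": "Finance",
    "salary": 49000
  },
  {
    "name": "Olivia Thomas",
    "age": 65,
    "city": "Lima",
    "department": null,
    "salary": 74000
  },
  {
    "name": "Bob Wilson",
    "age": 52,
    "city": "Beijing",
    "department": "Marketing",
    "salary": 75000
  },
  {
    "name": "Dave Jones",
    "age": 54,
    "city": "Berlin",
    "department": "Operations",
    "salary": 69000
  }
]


Checking for missing (null) values in 5 records:

  Eve White: salary
  Alice Moore: complete
  Olivia Thomas: department
  Bob Wilson: complete
  Dave Jones: complete

Per field:
  name: 0 missing
  age: 0 missing
  city: 0 missing
  department: 1 missing
  salary: 1 missing

Total missing values: 2
Records with any missing: 2

2 missing values (department: 1, salary: 1); 2 incomplete records


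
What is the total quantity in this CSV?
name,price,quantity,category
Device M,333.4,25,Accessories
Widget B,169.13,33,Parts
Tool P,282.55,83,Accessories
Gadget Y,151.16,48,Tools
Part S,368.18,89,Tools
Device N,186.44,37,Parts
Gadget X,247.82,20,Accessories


Computing total quantity:
Values: [25, 33, 83, 48, 89, 37, 20]
Sum = 335

335


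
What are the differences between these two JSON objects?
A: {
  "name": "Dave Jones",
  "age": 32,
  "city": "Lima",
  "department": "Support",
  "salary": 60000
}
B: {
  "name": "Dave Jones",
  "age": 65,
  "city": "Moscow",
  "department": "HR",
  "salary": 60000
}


Comparing each field (in key order):
  name: same
  age: DIFFERENT
  city: DIFFERENT
  department: DIFFERENT
  salary: same
Differences:
  age: 32 -> 65
  city: Lima -> Moscow
  department: Support -> HR

3 field(s) changed

3 changes: age, city, department


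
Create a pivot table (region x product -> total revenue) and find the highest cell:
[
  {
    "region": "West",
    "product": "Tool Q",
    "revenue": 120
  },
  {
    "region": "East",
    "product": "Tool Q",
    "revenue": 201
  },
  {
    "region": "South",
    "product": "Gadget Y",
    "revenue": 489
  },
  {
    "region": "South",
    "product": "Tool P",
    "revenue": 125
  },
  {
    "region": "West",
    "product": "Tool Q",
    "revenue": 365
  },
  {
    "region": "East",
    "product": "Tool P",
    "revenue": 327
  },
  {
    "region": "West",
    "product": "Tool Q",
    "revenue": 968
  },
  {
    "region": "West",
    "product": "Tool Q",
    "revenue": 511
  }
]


Pivot: region (rows) x product (columns) -> total revenue

     Gadget Y      Tool P        Tool Q      
East             0           327           201  
South          489           125             0  
West             0             0          1964  

Highest: West / Tool Q = $1964

West / Tool Q = $1964


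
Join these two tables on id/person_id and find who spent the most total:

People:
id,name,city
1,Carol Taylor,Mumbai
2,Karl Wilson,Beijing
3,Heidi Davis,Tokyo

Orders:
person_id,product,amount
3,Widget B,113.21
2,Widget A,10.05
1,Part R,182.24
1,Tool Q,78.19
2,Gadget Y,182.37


Join on: people.id = orders.person_id

Joined rows:
  Heidi Davis (Tokyo) bought Widget B for $113.21
  Karl Wilson (Beijing) bought Widget A for $10.05
  Carol Taylor (Mumbai) bought Part R for $182.24
  Carol Taylor (Mumbai) bought Tool Q for $78.19
  Karl Wilson (Beijing) bought Gadget Y for $182.37

Total per person:
  Carol Taylor: $260.43
  Karl Wilson: $192.42
  Heidi Davis: $113.21

Top spender: Carol Taylor ($260.43)

Carol Taylor ($260.43)


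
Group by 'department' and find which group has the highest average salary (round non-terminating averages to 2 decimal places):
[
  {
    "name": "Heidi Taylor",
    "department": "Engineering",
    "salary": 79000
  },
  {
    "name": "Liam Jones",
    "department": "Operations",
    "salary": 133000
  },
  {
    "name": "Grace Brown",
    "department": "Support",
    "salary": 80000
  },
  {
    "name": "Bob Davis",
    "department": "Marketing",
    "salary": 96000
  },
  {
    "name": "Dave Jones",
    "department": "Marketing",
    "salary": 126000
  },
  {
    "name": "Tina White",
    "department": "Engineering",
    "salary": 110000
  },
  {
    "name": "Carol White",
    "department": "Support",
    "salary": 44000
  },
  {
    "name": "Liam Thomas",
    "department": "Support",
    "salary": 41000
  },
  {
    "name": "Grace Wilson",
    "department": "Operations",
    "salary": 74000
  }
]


Group by: department

Groups:
  Engineering: 2 people, avg salary = 189000/2 = $94500
  Marketing: 2 people, avg salary = 222000/2 = $111000
  Operations: 2 people, avg salary = 207000/2 = $103500
  Support: 3 people, avg salary = 165000/3 = $55000

Highest average salary: Marketing ($111000)

Marketing ($111000)


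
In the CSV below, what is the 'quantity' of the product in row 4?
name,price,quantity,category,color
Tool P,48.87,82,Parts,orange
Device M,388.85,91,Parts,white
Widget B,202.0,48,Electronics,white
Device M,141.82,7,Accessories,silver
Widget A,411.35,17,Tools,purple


Query: Row 4 ('Device M'), column 'quantity'
Value: 7

7


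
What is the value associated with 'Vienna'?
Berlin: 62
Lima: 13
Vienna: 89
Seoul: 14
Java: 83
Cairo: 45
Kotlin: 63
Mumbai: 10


Looking up key 'Vienna'
Value: 89

89


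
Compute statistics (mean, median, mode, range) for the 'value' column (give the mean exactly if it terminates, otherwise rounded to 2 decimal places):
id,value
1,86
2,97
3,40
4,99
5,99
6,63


Data: [86, 97, 40, 99, 99, 63]
Count: 6
Sum: 484
Mean: 484/6 ≈ 80.67 (rounded to 2 decimal places)
Sorted: [40, 63, 86, 97, 99, 99]
Median: 91.5
Mode: 99 (2 times)
Range: 99 - 40 = 59
Min: 40, Max: 99

mean≈80.67, median=91.5, mode=99, range=59


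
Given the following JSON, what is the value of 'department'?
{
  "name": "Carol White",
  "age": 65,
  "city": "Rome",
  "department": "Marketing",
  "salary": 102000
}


Looking up field 'department'
Value: Marketing

Marketing


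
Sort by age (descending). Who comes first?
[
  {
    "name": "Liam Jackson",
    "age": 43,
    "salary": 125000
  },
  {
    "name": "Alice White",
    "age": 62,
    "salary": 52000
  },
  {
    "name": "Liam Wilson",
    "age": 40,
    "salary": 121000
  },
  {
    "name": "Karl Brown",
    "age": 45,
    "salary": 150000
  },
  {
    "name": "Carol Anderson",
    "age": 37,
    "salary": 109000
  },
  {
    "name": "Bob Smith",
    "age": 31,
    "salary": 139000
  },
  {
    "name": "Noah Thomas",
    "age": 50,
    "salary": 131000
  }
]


Sort by: age (descending)

Sorted order:
  1. Alice White (age = 62)
  2. Noah Thomas (age = 50)
  3. Karl Brown (age = 45)
  4. Liam Jackson (age = 43)
  5. Liam Wilson (age = 40)
  6. Carol Anderson (age = 37)
  7. Bob Smith (age = 31)

First: Alice White

Alice White


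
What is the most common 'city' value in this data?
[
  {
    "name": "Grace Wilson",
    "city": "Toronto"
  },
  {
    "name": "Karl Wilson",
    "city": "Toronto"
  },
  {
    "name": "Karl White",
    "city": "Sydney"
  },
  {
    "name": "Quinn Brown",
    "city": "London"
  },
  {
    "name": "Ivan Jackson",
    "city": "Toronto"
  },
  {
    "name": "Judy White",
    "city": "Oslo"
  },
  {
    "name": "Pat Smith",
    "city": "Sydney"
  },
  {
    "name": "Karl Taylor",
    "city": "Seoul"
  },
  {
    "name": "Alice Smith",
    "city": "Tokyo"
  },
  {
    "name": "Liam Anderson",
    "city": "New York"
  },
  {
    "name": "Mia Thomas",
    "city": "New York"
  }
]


Counting 'city' values across 11 records:

  Toronto: 3 ###
  Sydney: 2 ##
  New York: 2 ##
  London: 1 #
  Oslo: 1 #
  Seoul: 1 #
  Tokyo: 1 #

Most common: Toronto (3 times)

Toronto (3 times)


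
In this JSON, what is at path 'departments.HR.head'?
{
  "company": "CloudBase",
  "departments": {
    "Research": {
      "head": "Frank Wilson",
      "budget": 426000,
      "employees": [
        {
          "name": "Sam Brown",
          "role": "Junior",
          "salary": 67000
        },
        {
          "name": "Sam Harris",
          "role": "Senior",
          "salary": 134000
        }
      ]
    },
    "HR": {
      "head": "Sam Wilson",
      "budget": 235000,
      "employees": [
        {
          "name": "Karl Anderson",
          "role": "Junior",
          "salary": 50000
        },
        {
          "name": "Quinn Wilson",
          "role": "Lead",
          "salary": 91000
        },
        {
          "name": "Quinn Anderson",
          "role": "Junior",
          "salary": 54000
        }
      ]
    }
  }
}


Path: departments.HR.head

Navigate:
  -> departments
  -> HR
  -> head = 'Sam Wilson'

Sam Wilson


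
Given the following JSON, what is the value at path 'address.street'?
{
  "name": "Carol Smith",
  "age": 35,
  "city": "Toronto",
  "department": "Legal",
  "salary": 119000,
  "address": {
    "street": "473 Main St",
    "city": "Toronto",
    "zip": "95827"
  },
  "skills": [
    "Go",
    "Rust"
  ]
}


Query: address.street
Path: address -> street
Value: 473 Main St

473 Main St


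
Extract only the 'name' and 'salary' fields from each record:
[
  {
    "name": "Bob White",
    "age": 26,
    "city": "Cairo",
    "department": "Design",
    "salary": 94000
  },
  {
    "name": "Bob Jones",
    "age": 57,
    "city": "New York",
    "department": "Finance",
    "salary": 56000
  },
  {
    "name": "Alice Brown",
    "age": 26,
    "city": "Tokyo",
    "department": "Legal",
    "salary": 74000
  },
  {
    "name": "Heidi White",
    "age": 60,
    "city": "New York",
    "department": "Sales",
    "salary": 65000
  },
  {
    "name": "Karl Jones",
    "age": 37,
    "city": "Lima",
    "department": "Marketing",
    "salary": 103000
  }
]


Original: 5 records with fields: name, age, city, department, salary
Keep: ['name', 'salary']
Drop: ['age', 'city', 'department']
Result: 5 records, 2 fields each

[
  {
    "name": "Bob White",
    "salary": 94000
  },
  {
    "name": "Bob Jones",
    "salary": 56000
  },
  {
    "name": "Alice Brown",
    "salary": 74000
  },
  {
    "name": "Heidi White",
    "salary": 65000
  },
  {
    "name": "Karl Jones",
    "salary": 103000
  }
]


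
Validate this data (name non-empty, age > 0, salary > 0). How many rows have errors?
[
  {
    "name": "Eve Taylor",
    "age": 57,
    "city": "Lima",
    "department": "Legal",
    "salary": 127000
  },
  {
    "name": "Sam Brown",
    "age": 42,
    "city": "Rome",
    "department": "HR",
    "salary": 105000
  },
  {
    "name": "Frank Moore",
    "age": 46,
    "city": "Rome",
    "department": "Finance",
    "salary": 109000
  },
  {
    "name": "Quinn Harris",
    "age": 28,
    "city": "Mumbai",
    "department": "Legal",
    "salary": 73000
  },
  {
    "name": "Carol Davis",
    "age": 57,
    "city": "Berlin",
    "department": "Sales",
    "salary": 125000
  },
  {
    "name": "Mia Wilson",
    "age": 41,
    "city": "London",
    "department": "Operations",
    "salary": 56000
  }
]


Validating 6 records:
Rules: name non-empty, age > 0, salary > 0

  Row 1 (Eve Taylor): OK
  Row 2 (Sam Brown): OK
  Row 3 (Frank Moore): OK
  Row 4 (Quinn Harris): OK
  Row 5 (Carol Davis): OK
  Row 6 (Mia Wilson): OK

Total errors: 0

0 errors


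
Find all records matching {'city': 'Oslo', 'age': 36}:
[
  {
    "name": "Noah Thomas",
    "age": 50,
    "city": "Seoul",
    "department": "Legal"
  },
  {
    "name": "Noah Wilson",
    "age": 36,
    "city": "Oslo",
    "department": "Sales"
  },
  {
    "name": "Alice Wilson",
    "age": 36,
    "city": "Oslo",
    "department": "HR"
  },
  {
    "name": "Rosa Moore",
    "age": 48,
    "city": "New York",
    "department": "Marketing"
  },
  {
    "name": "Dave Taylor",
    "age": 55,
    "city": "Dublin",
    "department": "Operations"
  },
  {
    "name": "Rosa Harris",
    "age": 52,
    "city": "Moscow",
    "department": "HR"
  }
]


Search criteria: {'city': 'Oslo', 'age': 36}

Checking 6 records:
  Noah Thomas: {city: Seoul, age: 50}
  Noah Wilson: {city: Oslo, age: 36} <-- MATCH
  Alice Wilson: {city: Oslo, age: 36} <-- MATCH
  Rosa Moore: {city: New York, age: 48}
  Dave Taylor: {city: Dublin, age: 55}
  Rosa Harris: {city: Moscow, age: 52}

Matches: ["Noah Wilson", "Alice Wilson"]

["Noah Wilson", "Alice Wilson"]


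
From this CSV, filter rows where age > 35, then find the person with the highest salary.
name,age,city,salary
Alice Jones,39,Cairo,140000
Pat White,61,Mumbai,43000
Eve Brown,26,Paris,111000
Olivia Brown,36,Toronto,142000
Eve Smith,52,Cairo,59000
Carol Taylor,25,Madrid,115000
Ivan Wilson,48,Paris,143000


Filter: age > 35
Sort by: salary (descending)

Filtered records (5):
  Ivan Wilson, age 48, salary $143000
  Olivia Brown, age 36, salary $142000
  Alice Jones, age 39, salary $140000
  Eve Smith, age 52, salary $59000
  Pat White, age 61, salary $43000

Highest salary: Ivan Wilson ($143000)

Ivan Wilson


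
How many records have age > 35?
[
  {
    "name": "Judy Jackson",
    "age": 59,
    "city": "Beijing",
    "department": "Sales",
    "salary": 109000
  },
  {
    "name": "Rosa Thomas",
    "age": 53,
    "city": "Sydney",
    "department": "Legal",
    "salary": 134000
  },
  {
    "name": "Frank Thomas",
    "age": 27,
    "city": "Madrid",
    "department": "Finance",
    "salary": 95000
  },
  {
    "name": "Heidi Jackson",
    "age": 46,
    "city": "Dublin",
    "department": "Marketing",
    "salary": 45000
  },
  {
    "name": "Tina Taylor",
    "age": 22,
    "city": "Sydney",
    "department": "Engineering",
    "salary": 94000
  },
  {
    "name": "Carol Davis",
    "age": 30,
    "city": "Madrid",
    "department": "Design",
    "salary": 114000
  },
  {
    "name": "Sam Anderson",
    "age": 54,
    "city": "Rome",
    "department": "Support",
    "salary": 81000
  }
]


Data: 7 records
Condition: age > 35

Checking each record:
  Judy Jackson: 59 MATCH
  Rosa Thomas: 53 MATCH
  Frank Thomas: 27
  Heidi Jackson: 46 MATCH
  Tina Taylor: 22
  Carol Davis: 30
  Sam Anderson: 54 MATCH

Count: 4

4


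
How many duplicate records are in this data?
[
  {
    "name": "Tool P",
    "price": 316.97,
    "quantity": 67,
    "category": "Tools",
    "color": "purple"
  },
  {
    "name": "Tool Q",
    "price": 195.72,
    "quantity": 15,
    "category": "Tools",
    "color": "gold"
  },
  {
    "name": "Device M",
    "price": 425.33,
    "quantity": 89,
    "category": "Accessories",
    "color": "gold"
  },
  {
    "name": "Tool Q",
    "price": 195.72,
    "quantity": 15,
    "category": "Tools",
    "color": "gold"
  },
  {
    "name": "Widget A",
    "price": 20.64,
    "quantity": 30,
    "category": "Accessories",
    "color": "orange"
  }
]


Checking 5 records for duplicates:

  Row 1: Tool P ($316.97, qty 67)
  Row 2: Tool Q ($195.72, qty 15)
  Row 3: Device M ($425.33, qty 89)
  Row 4: Tool Q ($195.72, qty 15) <-- DUPLICATE
  Row 5: Widget A ($20.64, qty 30)

Duplicates found: 1
Unique records: 4

1 duplicates, 4 unique


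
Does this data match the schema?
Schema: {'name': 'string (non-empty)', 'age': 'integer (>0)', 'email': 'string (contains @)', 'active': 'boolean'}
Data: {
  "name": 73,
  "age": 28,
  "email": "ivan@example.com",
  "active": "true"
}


Validating each field against schema:
  name: FAIL (73 is not a string)
  age: OK (positive integer)
  email: OK (string with @)
  active: FAIL ("true" is not a boolean)

Result: INVALID (2 errors: name, active)

INVALID (2 errors: name, active)


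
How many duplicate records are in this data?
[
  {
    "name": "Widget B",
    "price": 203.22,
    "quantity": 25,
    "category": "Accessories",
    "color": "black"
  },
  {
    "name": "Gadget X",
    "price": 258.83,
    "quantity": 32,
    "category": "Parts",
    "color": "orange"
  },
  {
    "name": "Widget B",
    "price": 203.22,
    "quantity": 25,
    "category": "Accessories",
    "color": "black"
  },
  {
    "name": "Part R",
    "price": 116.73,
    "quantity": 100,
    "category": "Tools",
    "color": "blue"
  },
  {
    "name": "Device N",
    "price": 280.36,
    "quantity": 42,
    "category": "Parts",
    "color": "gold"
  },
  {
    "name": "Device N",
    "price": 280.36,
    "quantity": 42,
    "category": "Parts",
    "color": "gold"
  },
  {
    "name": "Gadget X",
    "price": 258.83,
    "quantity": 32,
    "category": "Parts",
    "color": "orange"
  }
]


Checking 7 records for duplicates:

  Row 1: Widget B ($203.22, qty 25)
  Row 2: Gadget X ($258.83, qty 32)
  Row 3: Widget B ($203.22, qty 25) <-- DUPLICATE
  Row 4: Part R ($116.73, qty 100)
  Row 5: Device N ($280.36, qty 42)
  Row 6: Device N ($280.36, qty 42) <-- DUPLICATE
  Row 7: Gadget X ($258.83, qty 32) <-- DUPLICATE

Duplicates found: 3
Unique records: 4

3 duplicates, 4 unique


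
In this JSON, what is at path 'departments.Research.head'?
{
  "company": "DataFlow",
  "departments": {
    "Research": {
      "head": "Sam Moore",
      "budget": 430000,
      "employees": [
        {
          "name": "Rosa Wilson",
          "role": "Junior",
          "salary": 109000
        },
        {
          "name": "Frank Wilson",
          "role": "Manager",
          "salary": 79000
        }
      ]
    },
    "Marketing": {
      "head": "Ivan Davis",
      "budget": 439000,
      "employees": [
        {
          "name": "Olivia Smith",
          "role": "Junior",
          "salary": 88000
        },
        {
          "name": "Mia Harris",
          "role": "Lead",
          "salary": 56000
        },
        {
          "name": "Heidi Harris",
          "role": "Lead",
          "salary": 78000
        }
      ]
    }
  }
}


Path: departments.Research.head

Navigate:
  -> departments
  -> Research
  -> head = 'Sam Moore'

Sam Moore


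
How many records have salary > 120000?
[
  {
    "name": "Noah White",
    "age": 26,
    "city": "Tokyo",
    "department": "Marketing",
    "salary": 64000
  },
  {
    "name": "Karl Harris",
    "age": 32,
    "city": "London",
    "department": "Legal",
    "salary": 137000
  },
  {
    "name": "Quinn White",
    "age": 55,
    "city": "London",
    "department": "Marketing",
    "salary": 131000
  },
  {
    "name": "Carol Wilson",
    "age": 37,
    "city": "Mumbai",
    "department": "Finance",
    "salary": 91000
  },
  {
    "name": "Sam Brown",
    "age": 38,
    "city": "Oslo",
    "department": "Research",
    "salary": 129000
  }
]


Data: 5 records
Condition: salary > 120000

Checking each record:
  Noah White: 64000
  Karl Harris: 137000 MATCH
  Quinn White: 131000 MATCH
  Carol Wilson: 91000
  Sam Brown: 129000 MATCH

Count: 3

3
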